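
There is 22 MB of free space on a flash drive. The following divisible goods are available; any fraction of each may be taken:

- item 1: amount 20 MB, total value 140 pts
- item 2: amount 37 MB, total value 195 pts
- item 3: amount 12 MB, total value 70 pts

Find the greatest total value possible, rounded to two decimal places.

Take in order of value per unit:
- item 1 (140/20 per unit): all 20 → value 140, running total 140.00
- item 3 (70/12 per unit): 2 of 12 → value 2×70/12 = 11.6667, running total 151.67
Total 151.67.

151.67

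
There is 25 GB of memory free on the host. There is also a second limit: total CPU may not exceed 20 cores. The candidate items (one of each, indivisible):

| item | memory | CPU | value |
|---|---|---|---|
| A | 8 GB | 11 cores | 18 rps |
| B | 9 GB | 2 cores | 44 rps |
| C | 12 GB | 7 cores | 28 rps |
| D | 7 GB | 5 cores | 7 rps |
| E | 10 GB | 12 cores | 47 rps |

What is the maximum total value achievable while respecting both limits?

91 rps

Feasible sets respecting both limits:
- B+E: memory 19, CPU 14, value 91
- C+E: memory 22, CPU 19, value 75
- B+C: memory 21, CPU 9, value 72
Best: 91 rps.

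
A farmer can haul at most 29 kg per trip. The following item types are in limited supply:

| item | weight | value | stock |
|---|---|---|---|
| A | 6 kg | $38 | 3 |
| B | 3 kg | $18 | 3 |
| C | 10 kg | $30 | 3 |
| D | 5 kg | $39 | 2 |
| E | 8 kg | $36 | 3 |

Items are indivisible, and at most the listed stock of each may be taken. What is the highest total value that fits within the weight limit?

Top feasible selections:
- 3×A + 2×D: weight 28, value 192
- 2×A + 2×B + 2×D: weight 28, value 190
- 3×A + 2×B + 1×D: weight 29, value 189
- 2×A + 1×B + 2×D: weight 25, value 172
Best: $192.

$192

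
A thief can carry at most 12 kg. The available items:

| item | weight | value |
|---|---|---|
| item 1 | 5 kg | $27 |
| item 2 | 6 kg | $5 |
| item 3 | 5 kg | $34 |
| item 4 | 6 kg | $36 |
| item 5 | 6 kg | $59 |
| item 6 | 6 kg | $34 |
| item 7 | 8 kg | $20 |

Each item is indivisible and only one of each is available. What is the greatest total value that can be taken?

$95

Check high-value combinations within 12 kg:
- item 4+item 5: weight 6+6=12, value 36+59=95
- item 3+item 5: weight 5+6=11, value 34+59=93
- item 5+item 6: weight 6+6=12, value 59+34=93
- item 1+item 5: weight 5+6=11, value 27+59=86
Best: $95.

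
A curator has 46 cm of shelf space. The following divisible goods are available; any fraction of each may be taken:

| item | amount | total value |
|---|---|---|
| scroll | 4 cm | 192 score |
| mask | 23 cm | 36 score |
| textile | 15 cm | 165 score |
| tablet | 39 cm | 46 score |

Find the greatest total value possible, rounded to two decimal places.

397.72

Take in order of value per unit:
- scroll (192/4 per unit): all 4 → value 192, running total 192.00
- textile (165/15 per unit): all 15 → value 165, running total 357.00
- mask (36/23 per unit): all 23 → value 36, running total 393.00
- tablet (46/39 per unit): 4 of 39 → value 4×46/39 = 4.7179, running total 397.72
Total 397.72.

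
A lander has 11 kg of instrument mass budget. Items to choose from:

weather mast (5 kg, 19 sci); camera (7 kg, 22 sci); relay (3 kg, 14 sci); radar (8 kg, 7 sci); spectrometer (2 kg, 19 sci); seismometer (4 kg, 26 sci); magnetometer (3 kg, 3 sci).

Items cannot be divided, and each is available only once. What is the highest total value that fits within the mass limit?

64 sci

Check high-value combinations within 11 kg:
- weather mast+spectrometer+seismometer: mass 5+2+4=11, value 19+19+26=64
- relay+spectrometer+seismometer: mass 3+2+4=9, value 14+19+26=59
- weather mast+relay+spectrometer: mass 5+3+2=10, value 19+14+19=52
- spectrometer+seismometer+magnetometer: mass 2+4+3=9, value 19+26+3=48
Best: 64 sci.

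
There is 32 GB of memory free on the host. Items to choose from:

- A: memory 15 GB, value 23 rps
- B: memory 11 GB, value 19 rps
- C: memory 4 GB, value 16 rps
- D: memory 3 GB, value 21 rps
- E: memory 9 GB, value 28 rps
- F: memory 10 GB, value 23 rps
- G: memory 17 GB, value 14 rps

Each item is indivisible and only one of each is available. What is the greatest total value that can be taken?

88 rps

This is a 0/1 knapsack; check combinations near the capacity.
- C+D+E+F: memory 4+3+9+10=26, value 16+21+28+23=88
- A+C+D+E: memory 15+4+3+9=31, value 23+16+21+28=88
- B+C+D+E: memory 11+4+3+9=27, value 19+16+21+28=84
- A+C+D+F: memory 15+4+3+10=32, value 23+16+21+23=83
- B+C+D+F: memory 11+4+3+10=28, value 19+16+21+23=79
Best: 88 rps.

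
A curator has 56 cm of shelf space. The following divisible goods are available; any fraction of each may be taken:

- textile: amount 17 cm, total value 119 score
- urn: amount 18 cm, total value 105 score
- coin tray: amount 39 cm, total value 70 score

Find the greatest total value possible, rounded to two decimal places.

Take in order of value per unit:
- textile (119/17 per unit): all 17 → value 119, running total 119.00
- urn (105/18 per unit): all 18 → value 105, running total 224.00
- coin tray (70/39 per unit): 21 of 39 → value 21×70/39 = 37.6923, running total 261.69
Total 261.69.

261.69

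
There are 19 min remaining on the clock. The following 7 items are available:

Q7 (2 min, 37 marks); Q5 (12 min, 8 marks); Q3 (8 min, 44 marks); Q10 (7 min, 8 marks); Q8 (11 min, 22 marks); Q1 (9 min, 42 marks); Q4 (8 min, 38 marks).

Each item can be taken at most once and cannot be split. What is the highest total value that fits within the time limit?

This is a 0/1 knapsack; check combinations near the capacity.
- Q7+Q3+Q1: time 2+8+9=19, value 37+44+42=123
- Q7+Q3+Q4: time 2+8+8=18, value 37+44+38=119
- Q7+Q1+Q4: time 2+9+8=19, value 37+42+38=117
- Q7+Q3+Q10: time 2+8+7=17, value 37+44+8=89
- Q7+Q10+Q1: time 2+7+9=18, value 37+8+42=87
Best: 123 marks.

123 marks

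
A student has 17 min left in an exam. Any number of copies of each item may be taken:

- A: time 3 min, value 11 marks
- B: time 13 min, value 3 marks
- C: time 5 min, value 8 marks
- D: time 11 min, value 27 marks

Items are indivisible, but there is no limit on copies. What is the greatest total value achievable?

Best value-per-unit is A at 11/3, and filling with it alone uses time 5×3=15. No mix of the others beats 5×11 = 55.

55 marks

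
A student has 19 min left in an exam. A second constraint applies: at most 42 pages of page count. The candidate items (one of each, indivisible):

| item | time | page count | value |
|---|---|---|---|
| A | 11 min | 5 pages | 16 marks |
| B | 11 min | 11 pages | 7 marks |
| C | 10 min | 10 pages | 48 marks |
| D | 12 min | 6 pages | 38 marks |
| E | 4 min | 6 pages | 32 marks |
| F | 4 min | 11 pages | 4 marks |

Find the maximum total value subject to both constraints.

Feasible sets respecting both limits:
- C+E+F: time 18, page count 27, value 84
- C+E: time 14, page count 16, value 80
- D+E: time 16, page count 12, value 70
Best: 84 marks.

84 marks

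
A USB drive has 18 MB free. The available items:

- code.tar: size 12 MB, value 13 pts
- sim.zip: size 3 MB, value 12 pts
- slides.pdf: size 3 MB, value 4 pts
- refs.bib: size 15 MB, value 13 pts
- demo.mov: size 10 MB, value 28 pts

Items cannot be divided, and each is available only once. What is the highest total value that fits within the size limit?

44 pts

Check high-value combinations within 18 MB:
- sim.zip+slides.pdf+demo.mov: size 3+3+10=16, value 12+4+28=44
- sim.zip+demo.mov: size 3+10=13, value 12+28=40
- slides.pdf+demo.mov: size 3+10=13, value 4+28=32
Best: 44 pts.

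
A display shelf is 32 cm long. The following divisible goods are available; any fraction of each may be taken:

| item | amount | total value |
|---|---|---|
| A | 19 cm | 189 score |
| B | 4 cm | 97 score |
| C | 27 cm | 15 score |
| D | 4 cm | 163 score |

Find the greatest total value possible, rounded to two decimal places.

Take in order of value per unit:
- D (163/4 per unit): all 4 → value 163, running total 163.00
- B (97/4 per unit): all 4 → value 97, running total 260.00
- A (189/19 per unit): all 19 → value 189, running total 449.00
- C (15/27 per unit): 5 of 27 → value 5×15/27 = 2.7778, running total 451.78
Total 451.78.

451.78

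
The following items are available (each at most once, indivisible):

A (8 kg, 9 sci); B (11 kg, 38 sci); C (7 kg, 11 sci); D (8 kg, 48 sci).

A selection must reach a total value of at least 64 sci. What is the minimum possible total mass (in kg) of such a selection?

19

Subsets with value ≥ 64, sorted by total mass:
- B+D: mass 19, value 86
- A+C+D: mass 23, value 68
- B+C+D: mass 26, value 97
- A+B+D: mass 27, value 95
Minimum mass: 19 kg.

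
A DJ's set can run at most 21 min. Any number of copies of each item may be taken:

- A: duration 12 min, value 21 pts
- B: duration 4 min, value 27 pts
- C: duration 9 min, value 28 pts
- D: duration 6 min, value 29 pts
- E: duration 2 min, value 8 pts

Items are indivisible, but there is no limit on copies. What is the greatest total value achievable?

Best value-per-unit is B at 27/4, and filling with it alone uses duration 5×4=20. No mix of the others beats 5×27 = 135.

135 pts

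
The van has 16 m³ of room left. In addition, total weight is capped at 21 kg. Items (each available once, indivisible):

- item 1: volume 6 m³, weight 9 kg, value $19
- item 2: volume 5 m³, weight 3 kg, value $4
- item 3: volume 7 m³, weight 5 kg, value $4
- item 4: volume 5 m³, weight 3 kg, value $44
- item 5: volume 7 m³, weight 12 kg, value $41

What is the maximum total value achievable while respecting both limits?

$85

Feasible sets respecting both limits:
- item 4+item 5: volume 12, weight 15, value 85
- item 1+item 2+item 4: volume 16, weight 15, value 67
- item 1+item 4: volume 11, weight 12, value 63
Best: $85.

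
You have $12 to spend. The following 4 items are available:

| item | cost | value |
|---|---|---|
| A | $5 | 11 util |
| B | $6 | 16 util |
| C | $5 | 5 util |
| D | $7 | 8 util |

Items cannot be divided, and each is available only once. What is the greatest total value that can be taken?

Check high-value combinations within $12:
- A+B: cost 5+6=11, value 11+16=27
- B+C: cost 6+5=11, value 16+5=21
- A+D: cost 5+7=12, value 11+8=19
Best: 27 util.

27 util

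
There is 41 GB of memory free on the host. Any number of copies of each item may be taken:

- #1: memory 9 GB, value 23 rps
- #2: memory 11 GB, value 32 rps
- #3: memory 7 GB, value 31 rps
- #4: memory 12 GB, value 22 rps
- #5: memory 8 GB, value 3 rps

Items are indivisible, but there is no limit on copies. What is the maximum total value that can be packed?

156 rps

Best value-per-unit is #3 at 31/7; filling with it alone gives 5×31 = 155.
Optimal mix: 1×#2 + 4×#3 → memory 39, value 156.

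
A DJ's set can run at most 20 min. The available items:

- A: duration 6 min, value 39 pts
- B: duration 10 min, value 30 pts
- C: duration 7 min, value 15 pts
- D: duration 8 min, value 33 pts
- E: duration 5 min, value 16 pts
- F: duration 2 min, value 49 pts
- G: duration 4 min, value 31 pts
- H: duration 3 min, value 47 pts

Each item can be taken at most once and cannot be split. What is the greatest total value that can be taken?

182 pts

Check high-value combinations within 20 min:
- A+E+F+G+H: duration 6+5+2+4+3=20, value 39+16+49+31+47=182
- A+D+F+H: duration 6+8+2+3=19, value 39+33+49+47=168
- A+F+G+H: duration 6+2+4+3=15, value 39+49+31+47=166
Best: 182 pts.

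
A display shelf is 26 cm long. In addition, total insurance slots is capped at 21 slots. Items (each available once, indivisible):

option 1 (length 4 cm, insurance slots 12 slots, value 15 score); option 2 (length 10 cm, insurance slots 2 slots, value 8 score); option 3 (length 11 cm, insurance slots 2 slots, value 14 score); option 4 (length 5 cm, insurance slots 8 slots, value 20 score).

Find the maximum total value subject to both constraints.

Feasible sets respecting both limits:
- option 2+option 3+option 4: length 26, insurance slots 12, value 42
- option 1+option 2+option 3: length 25, insurance slots 16, value 37
- option 1+option 4: length 9, insurance slots 20, value 35
Best: 42 score.

42 score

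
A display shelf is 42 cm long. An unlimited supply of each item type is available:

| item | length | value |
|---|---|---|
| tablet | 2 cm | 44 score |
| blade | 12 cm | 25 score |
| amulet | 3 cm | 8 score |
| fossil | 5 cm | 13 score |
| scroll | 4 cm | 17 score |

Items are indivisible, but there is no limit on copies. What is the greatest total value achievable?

924 score

Best value-per-unit is tablet at 44/2, and filling with it alone uses length 21×2=42. No mix of the others beats 21×44 = 924.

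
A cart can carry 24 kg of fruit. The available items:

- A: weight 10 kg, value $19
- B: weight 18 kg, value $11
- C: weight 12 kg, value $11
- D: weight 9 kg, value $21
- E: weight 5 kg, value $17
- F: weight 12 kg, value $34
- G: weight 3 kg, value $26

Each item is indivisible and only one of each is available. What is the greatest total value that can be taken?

$81

Check high-value combinations within 24 kg:
- D+F+G: weight 9+12+3=24, value 21+34+26=81
- E+F+G: weight 5+12+3=20, value 17+34+26=77
- A+D+G: weight 10+9+3=22, value 19+21+26=66
Best: $81.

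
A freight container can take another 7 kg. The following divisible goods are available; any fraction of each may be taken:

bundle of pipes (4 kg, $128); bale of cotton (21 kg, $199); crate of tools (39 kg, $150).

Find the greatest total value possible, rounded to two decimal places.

Take in order of value per unit:
- bundle of pipes (128/4 per unit): all 4 → value 128, running total 128.00
- bale of cotton (199/21 per unit): 3 of 21 → value 3×199/21 = 28.4286, running total 156.43
Total 156.43.

156.43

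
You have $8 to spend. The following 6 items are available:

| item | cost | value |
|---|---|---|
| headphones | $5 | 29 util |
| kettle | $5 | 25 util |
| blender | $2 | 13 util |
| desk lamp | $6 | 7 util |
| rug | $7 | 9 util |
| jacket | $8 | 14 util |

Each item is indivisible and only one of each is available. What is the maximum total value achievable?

42 util

This is a 0/1 knapsack; check combinations near the capacity.
- headphones+blender: cost 5+2=7, value 29+13=42
- kettle+blender: cost 5+2=7, value 25+13=38
- headphones: cost 5, value 29
- kettle: cost 5, value 25
Best: 42 util.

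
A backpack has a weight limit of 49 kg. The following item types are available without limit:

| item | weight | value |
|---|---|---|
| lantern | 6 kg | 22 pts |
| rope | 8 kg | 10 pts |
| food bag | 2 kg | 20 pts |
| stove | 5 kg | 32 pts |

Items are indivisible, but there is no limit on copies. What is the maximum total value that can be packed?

Best value-per-unit is food bag at 20/2, and filling with it alone uses weight 24×2=48. No mix of the others beats 24×20 = 480.

480 pts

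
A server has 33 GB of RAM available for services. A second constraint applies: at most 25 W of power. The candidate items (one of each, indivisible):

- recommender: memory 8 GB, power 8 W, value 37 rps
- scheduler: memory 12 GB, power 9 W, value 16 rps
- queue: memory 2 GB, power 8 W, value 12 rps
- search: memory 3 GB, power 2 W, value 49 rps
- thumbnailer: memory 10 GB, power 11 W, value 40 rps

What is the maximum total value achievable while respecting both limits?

126 rps

Feasible sets respecting both limits:
- recommender+search+thumbnailer: memory 21, power 21, value 126
- scheduler+search+thumbnailer: memory 25, power 22, value 105
- recommender+scheduler+search: memory 23, power 19, value 102
- queue+search+thumbnailer: memory 15, power 21, value 101
Best: 126 rps.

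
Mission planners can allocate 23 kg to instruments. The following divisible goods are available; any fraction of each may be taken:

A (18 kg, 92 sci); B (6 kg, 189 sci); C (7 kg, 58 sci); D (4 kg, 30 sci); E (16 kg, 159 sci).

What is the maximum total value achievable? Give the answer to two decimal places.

356.29

Take in order of value per unit:
- B (189/6 per unit): all 6 → value 189, running total 189.00
- E (159/16 per unit): all 16 → value 159, running total 348.00
- C (58/7 per unit): 1 of 7 → value 1×58/7 = 8.2857, running total 356.29
Total 356.29.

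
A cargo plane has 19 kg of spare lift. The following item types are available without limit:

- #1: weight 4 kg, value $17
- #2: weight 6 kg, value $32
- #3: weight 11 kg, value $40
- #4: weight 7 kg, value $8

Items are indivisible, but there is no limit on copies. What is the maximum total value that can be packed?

$96

Best value-per-unit is #2 at 32/6, and filling with it alone uses weight 3×6=18. No mix of the others beats 3×32 = 96.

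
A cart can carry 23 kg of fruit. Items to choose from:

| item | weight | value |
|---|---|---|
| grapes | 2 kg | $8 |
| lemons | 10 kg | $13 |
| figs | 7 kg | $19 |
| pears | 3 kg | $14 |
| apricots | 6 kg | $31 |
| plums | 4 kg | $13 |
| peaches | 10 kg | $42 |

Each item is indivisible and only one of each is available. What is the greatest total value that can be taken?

$100

Check high-value combinations within 23 kg:
- pears+apricots+plums+peaches: weight 3+6+4+10=23, value 14+31+13+42=100
- grapes+pears+apricots+peaches: weight 2+3+6+10=21, value 8+14+31+42=95
- grapes+apricots+plums+peaches: weight 2+6+4+10=22, value 8+31+13+42=94
- figs+apricots+peaches: weight 7+6+10=23, value 19+31+42=92
Best: $100.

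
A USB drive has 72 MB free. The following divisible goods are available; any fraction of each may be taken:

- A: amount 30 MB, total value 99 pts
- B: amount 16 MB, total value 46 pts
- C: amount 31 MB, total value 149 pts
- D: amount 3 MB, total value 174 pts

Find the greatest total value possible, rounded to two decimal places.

Take in order of value per unit:
- D (174/3 per unit): all 3 → value 174, running total 174.00
- C (149/31 per unit): all 31 → value 149, running total 323.00
- A (99/30 per unit): all 30 → value 99, running total 422.00
- B (46/16 per unit): 8 of 16 → value 8×46/16 = 23.0000, running total 445.00
Total 445.00.

445.00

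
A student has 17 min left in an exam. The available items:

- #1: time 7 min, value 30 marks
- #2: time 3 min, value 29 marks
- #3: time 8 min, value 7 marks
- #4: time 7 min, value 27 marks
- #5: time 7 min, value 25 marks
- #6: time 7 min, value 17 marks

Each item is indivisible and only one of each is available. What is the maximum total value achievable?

Check high-value combinations within 17 min:
- #1+#2+#4: time 7+3+7=17, value 30+29+27=86
- #1+#2+#5: time 7+3+7=17, value 30+29+25=84
- #2+#4+#5: time 3+7+7=17, value 29+27+25=81
Best: 86 marks.

86 marks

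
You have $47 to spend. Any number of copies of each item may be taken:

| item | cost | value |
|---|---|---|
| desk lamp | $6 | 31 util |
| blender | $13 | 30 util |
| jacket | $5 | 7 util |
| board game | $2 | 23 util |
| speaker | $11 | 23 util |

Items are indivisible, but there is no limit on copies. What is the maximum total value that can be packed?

Best value-per-unit is board game at 23/2, and filling with it alone uses cost 23×2=46. No mix of the others beats 23×23 = 529.

529 util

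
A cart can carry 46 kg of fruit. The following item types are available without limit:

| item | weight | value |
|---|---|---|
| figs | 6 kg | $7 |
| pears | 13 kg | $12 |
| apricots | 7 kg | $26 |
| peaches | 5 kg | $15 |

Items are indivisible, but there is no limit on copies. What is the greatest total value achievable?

Best value-per-unit is apricots at 26/7; filling with it alone gives 6×26 = 156.
Optimal mix: 5×apricots + 2×peaches → weight 45, value 160.

$160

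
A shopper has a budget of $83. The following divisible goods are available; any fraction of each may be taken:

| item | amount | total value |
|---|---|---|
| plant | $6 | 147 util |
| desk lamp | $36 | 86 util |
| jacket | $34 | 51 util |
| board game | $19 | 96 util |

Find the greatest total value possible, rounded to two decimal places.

362.00

Take in order of value per unit:
- plant (147/6 per unit): all 6 → value 147, running total 147.00
- board game (96/19 per unit): all 19 → value 96, running total 243.00
- desk lamp (86/36 per unit): all 36 → value 86, running total 329.00
- jacket (51/34 per unit): 22 of 34 → value 22×51/34 = 33.0000, running total 362.00
Total 362.00.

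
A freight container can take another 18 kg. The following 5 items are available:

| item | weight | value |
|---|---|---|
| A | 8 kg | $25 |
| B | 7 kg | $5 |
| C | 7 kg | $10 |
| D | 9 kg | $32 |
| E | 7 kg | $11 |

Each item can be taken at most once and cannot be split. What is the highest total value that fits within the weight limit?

$57

This is a 0/1 knapsack; check combinations near the capacity.
- A+D: weight 8+9=17, value 25+32=57
- D+E: weight 9+7=16, value 32+11=43
- C+D: weight 7+9=16, value 10+32=42
Best: $57.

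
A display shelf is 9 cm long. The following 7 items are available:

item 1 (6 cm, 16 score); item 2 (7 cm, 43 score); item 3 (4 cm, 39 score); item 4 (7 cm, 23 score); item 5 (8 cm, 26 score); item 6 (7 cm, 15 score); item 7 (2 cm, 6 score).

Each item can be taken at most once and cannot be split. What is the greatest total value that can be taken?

49 score

This is a 0/1 knapsack; check combinations near the capacity.
- item 2+item 7: length 7+2=9, value 43+6=49
- item 3+item 7: length 4+2=6, value 39+6=45
- item 2: length 7, value 43
Best: 49 score.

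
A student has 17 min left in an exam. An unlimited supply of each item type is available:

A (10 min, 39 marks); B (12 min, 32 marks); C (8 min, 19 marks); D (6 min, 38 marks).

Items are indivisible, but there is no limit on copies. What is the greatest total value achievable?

77 marks

Best value-per-unit is D at 38/6; filling with it alone gives 2×38 = 76.
Optimal mix: 1×A + 1×D → time 16, value 77.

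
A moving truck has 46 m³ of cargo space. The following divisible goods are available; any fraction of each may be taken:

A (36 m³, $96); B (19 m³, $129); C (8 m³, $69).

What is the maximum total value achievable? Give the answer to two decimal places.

248.67

Take in order of value per unit:
- C (69/8 per unit): all 8 → value 69, running total 69.00
- B (129/19 per unit): all 19 → value 129, running total 198.00
- A (96/36 per unit): 19 of 36 → value 19×96/36 = 50.6667, running total 248.67
Total 248.67.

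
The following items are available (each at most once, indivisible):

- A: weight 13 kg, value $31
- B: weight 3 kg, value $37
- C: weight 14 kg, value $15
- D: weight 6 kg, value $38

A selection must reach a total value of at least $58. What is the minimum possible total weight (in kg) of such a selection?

9

Subsets with value ≥ 58, sorted by total weight:
- B+D: weight 9, value 75
- A+B: weight 16, value 68
- A+D: weight 19, value 69
Minimum weight: 9 kg.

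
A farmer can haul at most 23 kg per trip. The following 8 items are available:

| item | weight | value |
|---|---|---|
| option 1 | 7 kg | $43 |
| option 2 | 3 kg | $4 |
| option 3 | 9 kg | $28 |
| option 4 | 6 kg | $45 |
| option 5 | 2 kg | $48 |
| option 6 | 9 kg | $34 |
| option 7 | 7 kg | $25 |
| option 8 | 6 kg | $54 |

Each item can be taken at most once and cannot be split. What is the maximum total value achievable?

$190

Check high-value combinations within 23 kg:
- option 1+option 4+option 5+option 8: weight 7+6+2+6=21, value 43+45+48+54=190
- option 4+option 5+option 6+option 8: weight 6+2+9+6=23, value 45+48+34+54=181
- option 3+option 4+option 5+option 8: weight 9+6+2+6=23, value 28+45+48+54=175
- option 4+option 5+option 7+option 8: weight 6+2+7+6=21, value 45+48+25+54=172
Best: $190.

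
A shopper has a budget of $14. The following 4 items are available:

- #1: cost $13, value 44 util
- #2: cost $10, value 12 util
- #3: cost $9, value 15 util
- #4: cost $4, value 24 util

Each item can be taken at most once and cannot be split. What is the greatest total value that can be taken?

44 util

Check high-value combinations within $14:
- #1: cost 13, value 44
- #3+#4: cost 9+4=13, value 15+24=39
- #2+#4: cost 10+4=14, value 12+24=36
- #4: cost 4, value 24
- #3: cost 9, value 15
Best: 44 util.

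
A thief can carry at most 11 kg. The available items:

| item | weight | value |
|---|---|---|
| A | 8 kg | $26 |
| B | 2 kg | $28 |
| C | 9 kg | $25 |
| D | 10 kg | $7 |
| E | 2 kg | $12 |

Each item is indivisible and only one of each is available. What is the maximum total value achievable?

This is a 0/1 knapsack; check combinations near the capacity.
- A+B: weight 8+2=10, value 26+28=54
- B+C: weight 2+9=11, value 28+25=53
- B+E: weight 2+2=4, value 28+12=40
Best: $54.

$54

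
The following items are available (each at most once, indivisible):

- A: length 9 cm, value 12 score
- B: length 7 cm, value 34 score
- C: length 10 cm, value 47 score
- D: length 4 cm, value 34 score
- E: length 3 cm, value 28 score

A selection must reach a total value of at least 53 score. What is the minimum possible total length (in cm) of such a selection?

7

Subsets with value ≥ 53, sorted by total length:
- D+E: length 7, value 62
- B+E: length 10, value 62
- B+D: length 11, value 68
Minimum length: 7 cm.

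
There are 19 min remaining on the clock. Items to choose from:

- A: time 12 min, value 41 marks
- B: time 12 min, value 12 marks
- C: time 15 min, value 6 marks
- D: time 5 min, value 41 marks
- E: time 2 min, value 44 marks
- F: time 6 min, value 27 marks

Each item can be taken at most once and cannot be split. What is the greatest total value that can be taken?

126 marks

Check high-value combinations within 19 min:
- A+D+E: time 12+5+2=19, value 41+41+44=126
- D+E+F: time 5+2+6=13, value 41+44+27=112
- B+D+E: time 12+5+2=19, value 12+41+44=97
- D+E: time 5+2=7, value 41+44=85
- A+E: time 12+2=14, value 41+44=85
Best: 126 marks.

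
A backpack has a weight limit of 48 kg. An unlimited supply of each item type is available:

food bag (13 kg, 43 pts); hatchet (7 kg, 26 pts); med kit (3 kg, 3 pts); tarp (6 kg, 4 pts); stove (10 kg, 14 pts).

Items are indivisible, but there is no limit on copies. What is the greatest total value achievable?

Best value-per-unit is hatchet at 26/7; filling with it alone gives 6×26 = 156.
Optimal mix: 1×food bag + 5×hatchet → weight 48, value 173.

173 pts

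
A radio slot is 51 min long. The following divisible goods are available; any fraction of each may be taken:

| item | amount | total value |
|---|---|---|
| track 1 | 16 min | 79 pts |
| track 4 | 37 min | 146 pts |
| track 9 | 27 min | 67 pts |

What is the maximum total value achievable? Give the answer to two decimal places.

Take in order of value per unit:
- track 1 (79/16 per unit): all 16 → value 79, running total 79.00
- track 4 (146/37 per unit): 35 of 37 → value 35×146/37 = 138.1081, running total 217.11
Total 217.11.

217.11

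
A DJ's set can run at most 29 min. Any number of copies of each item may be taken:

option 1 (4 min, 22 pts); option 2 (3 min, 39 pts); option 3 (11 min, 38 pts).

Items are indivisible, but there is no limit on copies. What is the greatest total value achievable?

351 pts

Best value-per-unit is option 2 at 39/3, and filling with it alone uses duration 9×3=27. No mix of the others beats 9×39 = 351.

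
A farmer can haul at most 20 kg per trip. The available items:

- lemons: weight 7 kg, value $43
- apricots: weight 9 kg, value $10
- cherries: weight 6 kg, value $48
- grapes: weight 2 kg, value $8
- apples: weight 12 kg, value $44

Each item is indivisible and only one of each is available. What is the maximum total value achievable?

$100

Check high-value combinations within 20 kg:
- cherries+grapes+apples: weight 6+2+12=20, value 48+8+44=100
- lemons+cherries+grapes: weight 7+6+2=15, value 43+48+8=99
- cherries+apples: weight 6+12=18, value 48+44=92
- lemons+cherries: weight 7+6=13, value 43+48=91
- lemons+apples: weight 7+12=19, value 43+44=87
Best: $100.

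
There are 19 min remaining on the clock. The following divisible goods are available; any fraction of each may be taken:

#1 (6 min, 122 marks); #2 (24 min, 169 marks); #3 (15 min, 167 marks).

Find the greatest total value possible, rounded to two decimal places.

266.73

Take in order of value per unit:
- #1 (122/6 per unit): all 6 → value 122, running total 122.00
- #3 (167/15 per unit): 13 of 15 → value 13×167/15 = 144.7333, running total 266.73
Total 266.73.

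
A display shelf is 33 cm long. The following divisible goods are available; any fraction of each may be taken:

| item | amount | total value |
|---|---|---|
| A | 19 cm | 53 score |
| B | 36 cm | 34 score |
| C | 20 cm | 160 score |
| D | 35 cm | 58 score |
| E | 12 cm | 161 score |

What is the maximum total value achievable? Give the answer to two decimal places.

323.79

Take in order of value per unit:
- E (161/12 per unit): all 12 → value 161, running total 161.00
- C (160/20 per unit): all 20 → value 160, running total 321.00
- A (53/19 per unit): 1 of 19 → value 1×53/19 = 2.7895, running total 323.79
Total 323.79.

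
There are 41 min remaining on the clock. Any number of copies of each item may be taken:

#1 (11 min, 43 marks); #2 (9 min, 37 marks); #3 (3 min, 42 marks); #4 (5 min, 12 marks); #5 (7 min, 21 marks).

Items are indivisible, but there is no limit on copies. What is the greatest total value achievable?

Best value-per-unit is #3 at 42/3, and filling with it alone uses time 13×3=39. No mix of the others beats 13×42 = 546.

546 marks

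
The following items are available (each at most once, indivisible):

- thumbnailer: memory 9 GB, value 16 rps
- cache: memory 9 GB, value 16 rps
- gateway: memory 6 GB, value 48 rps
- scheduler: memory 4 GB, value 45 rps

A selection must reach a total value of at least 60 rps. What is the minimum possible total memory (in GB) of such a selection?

Subsets with value ≥ 60, sorted by total memory:
- gateway+scheduler: memory 10, value 93
- thumbnailer+scheduler: memory 13, value 61
- cache+scheduler: memory 13, value 61
Minimum memory: 10 GB.

10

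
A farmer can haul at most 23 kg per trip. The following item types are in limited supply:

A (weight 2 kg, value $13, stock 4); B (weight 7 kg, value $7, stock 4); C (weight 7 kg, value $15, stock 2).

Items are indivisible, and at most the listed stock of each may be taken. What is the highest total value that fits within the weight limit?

$82

Best selections within weight 23 and stock limits:
- 4×A + 2×C: weight 22, value 82
- 4×A + 1×B + 1×C: weight 22, value 74
- 3×A + 2×C: weight 20, value 69
- 4×A + 1×C: weight 15, value 67
Best: $82.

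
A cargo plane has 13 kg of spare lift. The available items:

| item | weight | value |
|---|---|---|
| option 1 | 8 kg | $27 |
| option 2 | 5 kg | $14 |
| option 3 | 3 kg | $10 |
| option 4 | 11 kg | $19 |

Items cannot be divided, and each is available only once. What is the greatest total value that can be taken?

$41

This is a 0/1 knapsack; check combinations near the capacity.
- option 1+option 2: weight 8+5=13, value 27+14=41
- option 1+option 3: weight 8+3=11, value 27+10=37
- option 1: weight 8, value 27
Best: $41.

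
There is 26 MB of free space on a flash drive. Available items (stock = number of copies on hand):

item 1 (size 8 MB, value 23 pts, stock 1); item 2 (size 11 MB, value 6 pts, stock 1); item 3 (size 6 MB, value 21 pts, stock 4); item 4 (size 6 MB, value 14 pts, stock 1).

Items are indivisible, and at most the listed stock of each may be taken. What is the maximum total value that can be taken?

Top feasible selections:
- 1×item 1 + 3×item 3: size 26, value 86
- 4×item 3: size 24, value 84
- 1×item 1 + 2×item 3 + 1×item 4: size 26, value 79
Best: 86 pts.

86 pts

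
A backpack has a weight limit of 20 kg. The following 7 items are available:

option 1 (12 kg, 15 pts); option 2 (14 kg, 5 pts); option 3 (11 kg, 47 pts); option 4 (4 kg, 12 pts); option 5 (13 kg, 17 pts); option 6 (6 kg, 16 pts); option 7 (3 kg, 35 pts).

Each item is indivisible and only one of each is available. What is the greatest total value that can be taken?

98 pts

This is a 0/1 knapsack; check combinations near the capacity.
- option 3+option 6+option 7: weight 11+6+3=20, value 47+16+35=98
- option 3+option 4+option 7: weight 11+4+3=18, value 47+12+35=94
- option 3+option 7: weight 11+3=14, value 47+35=82
- option 4+option 5+option 7: weight 4+13+3=20, value 12+17+35=64
- option 4+option 6+option 7: weight 4+6+3=13, value 12+16+35=63
Best: 98 pts.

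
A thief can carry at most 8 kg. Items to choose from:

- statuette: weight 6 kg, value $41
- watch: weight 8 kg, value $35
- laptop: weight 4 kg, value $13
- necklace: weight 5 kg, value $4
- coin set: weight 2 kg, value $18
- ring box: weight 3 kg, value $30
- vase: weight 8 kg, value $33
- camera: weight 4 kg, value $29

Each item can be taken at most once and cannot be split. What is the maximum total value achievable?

Check high-value combinations within 8 kg:
- ring box+camera: weight 3+4=7, value 30+29=59
- statuette+coin set: weight 6+2=8, value 41+18=59
- coin set+ring box: weight 2+3=5, value 18+30=48
- coin set+camera: weight 2+4=6, value 18+29=47
- laptop+ring box: weight 4+3=7, value 13+30=43
Best: $59.

$59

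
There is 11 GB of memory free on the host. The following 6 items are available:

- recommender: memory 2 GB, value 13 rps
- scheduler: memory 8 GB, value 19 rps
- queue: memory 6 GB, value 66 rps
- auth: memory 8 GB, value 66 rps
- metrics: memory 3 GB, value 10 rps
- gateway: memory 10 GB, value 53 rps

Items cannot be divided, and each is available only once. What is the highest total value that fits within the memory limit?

89 rps

This is a 0/1 knapsack; check combinations near the capacity.
- recommender+queue+metrics: memory 2+6+3=11, value 13+66+10=89
- recommender+queue: memory 2+6=8, value 13+66=79
- recommender+auth: memory 2+8=10, value 13+66=79
- queue+metrics: memory 6+3=9, value 66+10=76
- auth+metrics: memory 8+3=11, value 66+10=76
Best: 89 rps.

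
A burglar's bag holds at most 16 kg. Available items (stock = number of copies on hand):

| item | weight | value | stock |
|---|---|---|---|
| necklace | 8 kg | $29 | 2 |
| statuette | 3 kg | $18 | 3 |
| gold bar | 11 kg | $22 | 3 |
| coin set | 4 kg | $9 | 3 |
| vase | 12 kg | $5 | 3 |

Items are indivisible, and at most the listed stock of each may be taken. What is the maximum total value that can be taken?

$65

Top feasible selections:
- 1×necklace + 2×statuette: weight 14, value 65
- 3×statuette + 1×coin set: weight 13, value 63
- 2×necklace: weight 16, value 58
Best: $65.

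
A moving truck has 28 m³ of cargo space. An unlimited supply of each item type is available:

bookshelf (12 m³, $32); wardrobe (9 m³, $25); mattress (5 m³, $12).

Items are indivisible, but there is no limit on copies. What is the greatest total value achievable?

$75

Best value-per-unit is wardrobe at 25/9, and filling with it alone uses volume 3×9=27. No mix of the others beats 3×25 = 75.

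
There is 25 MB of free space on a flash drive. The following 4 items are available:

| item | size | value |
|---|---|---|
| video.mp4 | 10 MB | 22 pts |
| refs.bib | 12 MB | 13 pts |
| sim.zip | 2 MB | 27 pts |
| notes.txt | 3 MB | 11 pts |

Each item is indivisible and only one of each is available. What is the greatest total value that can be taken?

This is a 0/1 knapsack; check combinations near the capacity.
- video.mp4+refs.bib+sim.zip: size 10+12+2=24, value 22+13+27=62
- video.mp4+sim.zip+notes.txt: size 10+2+3=15, value 22+27+11=60
- refs.bib+sim.zip+notes.txt: size 12+2+3=17, value 13+27+11=51
Best: 62 pts.

62 pts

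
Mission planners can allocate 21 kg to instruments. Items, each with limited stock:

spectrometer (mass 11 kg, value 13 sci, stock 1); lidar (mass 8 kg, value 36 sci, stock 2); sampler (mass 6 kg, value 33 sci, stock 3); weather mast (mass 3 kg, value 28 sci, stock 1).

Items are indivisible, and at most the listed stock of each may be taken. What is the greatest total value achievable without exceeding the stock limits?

Top feasible selections:
- 3×sampler + 1×weather mast: mass 21, value 127
- 1×lidar + 2×sampler: mass 20, value 102
- 2×lidar + 1×weather mast: mass 19, value 100
- 3×sampler: mass 18, value 99
Best: 127 sci.

127 sci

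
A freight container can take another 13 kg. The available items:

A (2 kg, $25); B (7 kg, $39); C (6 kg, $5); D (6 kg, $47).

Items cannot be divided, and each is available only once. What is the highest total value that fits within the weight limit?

$86

Check high-value combinations within 13 kg:
- B+D: weight 7+6=13, value 39+47=86
- A+D: weight 2+6=8, value 25+47=72
- A+B: weight 2+7=9, value 25+39=64
Best: $86.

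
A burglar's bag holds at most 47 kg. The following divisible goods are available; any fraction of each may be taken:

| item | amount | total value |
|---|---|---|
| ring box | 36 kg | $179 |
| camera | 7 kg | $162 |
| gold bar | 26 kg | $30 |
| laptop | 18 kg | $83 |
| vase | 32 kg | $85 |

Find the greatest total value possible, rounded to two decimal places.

Take in order of value per unit:
- camera (162/7 per unit): all 7 → value 162, running total 162.00
- ring box (179/36 per unit): all 36 → value 179, running total 341.00
- laptop (83/18 per unit): 4 of 18 → value 4×83/18 = 18.4444, running total 359.44
Total 359.44.

359.44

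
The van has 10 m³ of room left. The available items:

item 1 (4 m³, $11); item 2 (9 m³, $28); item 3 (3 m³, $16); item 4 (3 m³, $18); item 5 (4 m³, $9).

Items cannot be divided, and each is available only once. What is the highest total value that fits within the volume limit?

Check high-value combinations within 10 m³:
- item 1+item 3+item 4: volume 4+3+3=10, value 11+16+18=45
- item 3+item 4+item 5: volume 3+3+4=10, value 16+18+9=43
- item 3+item 4: volume 3+3=6, value 16+18=34
- item 1+item 4: volume 4+3=7, value 11+18=29
- item 2: volume 9, value 28
Best: $45.

$45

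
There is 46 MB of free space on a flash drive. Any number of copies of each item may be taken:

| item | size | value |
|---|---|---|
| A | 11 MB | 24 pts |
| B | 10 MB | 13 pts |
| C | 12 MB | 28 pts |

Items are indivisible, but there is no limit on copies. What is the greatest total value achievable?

Best value-per-unit is C at 28/12; filling with it alone gives 3×28 = 84.
Optimal mix: 2×A + 2×C → size 46, value 104.

104 pts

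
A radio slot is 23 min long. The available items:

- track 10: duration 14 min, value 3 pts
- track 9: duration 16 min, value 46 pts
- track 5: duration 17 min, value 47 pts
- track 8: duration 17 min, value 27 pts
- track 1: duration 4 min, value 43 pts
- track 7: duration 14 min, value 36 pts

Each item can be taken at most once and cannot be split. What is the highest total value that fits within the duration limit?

Check high-value combinations within 23 min:
- track 5+track 1: duration 17+4=21, value 47+43=90
- track 9+track 1: duration 16+4=20, value 46+43=89
- track 1+track 7: duration 4+14=18, value 43+36=79
Best: 90 pts.

90 pts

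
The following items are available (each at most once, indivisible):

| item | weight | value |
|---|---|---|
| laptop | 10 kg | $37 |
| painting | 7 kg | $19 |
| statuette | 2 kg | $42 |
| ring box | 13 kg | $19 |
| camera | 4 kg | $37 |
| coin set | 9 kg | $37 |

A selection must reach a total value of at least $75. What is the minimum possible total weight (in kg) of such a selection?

Subsets with value ≥ 75, sorted by total weight:
- statuette+camera: weight 6, value 79
- statuette+coin set: weight 11, value 79
- laptop+statuette: weight 12, value 79
Minimum weight: 6 kg.

6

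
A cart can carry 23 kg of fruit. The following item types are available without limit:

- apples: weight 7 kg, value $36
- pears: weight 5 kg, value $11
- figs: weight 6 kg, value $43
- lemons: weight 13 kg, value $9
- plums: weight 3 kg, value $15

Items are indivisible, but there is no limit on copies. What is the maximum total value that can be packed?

Best value-per-unit is figs at 43/6; filling with it alone gives 3×43 = 129.
Optimal mix: 3×figs + 1×plums → weight 21, value 144.

$144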